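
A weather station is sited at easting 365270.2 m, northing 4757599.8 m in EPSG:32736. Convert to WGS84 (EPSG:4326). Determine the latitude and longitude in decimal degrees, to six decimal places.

Zone 36S: λ₀ = 33°, k₀ = 0.9996, false easting 500000 m, false northing 10000000 m.
Meridian distance M = (N − FN)/k₀ = -5244498.0 m.
Inverse transverse Mercator on WGS84 gives φ = -47.32119983°, λ = 31.21710014°.

lat -47.321200°, lon 31.217100°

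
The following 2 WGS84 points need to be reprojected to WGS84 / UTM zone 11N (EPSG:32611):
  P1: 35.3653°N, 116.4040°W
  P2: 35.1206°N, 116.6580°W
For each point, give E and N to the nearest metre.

UTM zone 11N: λ₀ = -117°, k₀ = 0.9996.
P1 (35.3653°, -116.4040°) → (554143.502, 3913717.662) m.
P2 (35.1206°, -116.6580°) → (531162.271, 3886470.785) m.

P1: E 554144 m, N 3913718 m; P2: E 531162 m, N 3886471 m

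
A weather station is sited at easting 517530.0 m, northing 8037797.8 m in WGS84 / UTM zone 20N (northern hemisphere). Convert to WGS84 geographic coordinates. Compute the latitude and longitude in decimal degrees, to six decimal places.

Zone 20N: λ₀ = -63°, k₀ = 0.9996, false easting 500000 m.
Meridian distance M = (N − FN)/k₀ = 8041014.2 m.
Inverse transverse Mercator on WGS84 gives φ = 72.43739987°, λ = -62.47950072°.

lat 72.437400°, lon -62.479501°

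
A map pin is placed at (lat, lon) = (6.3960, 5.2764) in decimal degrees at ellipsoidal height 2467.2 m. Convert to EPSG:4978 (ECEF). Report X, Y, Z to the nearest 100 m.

WGS84: a = 6378137 m, e² = 0.006694380; N(φ) = a/√(1−e²sin²φ) = 6378401.953 m.
X = (N+h)·cosφ·cosλ = 6314283.087 m; Y = (N+h)·cosφ·sinλ = 583135.211 m; Z = (N(1−e²)+h)·sinφ = 706069.277 m.

X 6314300 m, Y 583100 m, Z 706100 m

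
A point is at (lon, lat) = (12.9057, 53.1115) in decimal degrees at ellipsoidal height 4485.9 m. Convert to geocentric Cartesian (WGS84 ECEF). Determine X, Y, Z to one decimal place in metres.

X 3742466.7 m, Y 857531.2 m, Z 5081589.3 m

WGS84: a = 6378137 m, e² = 0.006694380; N(φ) = a/√(1−e²sin²φ) = 6391837.619 m.
X = (N+h)·cosφ·cosλ = 3742466.718 m; Y = (N+h)·cosφ·sinλ = 857531.155 m; Z = (N(1−e²)+h)·sinφ = 5081589.345 m.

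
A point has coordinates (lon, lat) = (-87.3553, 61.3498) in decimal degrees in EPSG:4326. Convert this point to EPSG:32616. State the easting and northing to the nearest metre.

Zone 16 central meridian λ₀ = 6×16 − 183 = -87°; Δλ = -0.3553°.
Transverse Mercator on WGS84 with k₀ = 0.9996 gives E = 480995.048 m, N = 6801802.389 m.

E 480995 m, N 6801802 m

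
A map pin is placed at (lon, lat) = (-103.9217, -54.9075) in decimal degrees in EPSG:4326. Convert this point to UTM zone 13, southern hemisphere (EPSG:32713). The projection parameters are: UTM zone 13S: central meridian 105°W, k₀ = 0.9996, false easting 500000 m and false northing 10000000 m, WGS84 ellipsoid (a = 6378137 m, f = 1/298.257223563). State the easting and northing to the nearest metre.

E 569134 m, N 3914969 m

Zone 13 central meridian λ₀ = 6×13 − 183 = -105°; Δλ = +1.0783°.
Transverse Mercator on WGS84 with k₀ = 0.9996 gives E = 569134.481 m, N = 3914969.484 m.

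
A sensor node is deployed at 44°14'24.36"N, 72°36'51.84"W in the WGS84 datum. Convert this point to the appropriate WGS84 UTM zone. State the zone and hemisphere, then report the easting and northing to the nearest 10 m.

Zone 18N: E 690490 m, N 4901310 m

Longitude -72.6144° lies in the 6° band [-78°, -72°), giving zone 18; latitude is north of the equator, so 18N.
Zone 18 central meridian λ₀ = 6×18 − 183 = -75°; Δλ = +2.3856°.
Transverse Mercator on WGS84 with k₀ = 0.9996 gives E = 690491.908 m, N = 4901308.344 m.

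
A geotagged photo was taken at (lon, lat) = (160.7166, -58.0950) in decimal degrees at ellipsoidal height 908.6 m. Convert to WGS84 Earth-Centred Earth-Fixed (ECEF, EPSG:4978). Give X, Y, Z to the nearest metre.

WGS84: a = 6378137 m, e² = 0.006694380; N(φ) = a/√(1−e²sin²φ) = 6393578.460 m.
X = (N+h)·cosφ·cosλ = -3189960.931 m; Y = (N+h)·cosφ·sinλ = 1116070.984 m; Z = (N(1−e²)+h)·sinφ = -5392108.668 m.

X -3189961 m, Y 1116071 m, Z -5392109 m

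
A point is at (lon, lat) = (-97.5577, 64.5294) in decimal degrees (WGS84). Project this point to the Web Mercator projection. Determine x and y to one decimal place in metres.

x -10860073.5 m, y 9485491.1 m

Web Mercator is spherical with R = a = 6378137 m.
x = R·λ = 6378137 × -1.702703076 = -10860073.487 m.
y = R·ln tan(π/4 + φ/2) = 6378137 × 1.487188359 = 9485491.100 m.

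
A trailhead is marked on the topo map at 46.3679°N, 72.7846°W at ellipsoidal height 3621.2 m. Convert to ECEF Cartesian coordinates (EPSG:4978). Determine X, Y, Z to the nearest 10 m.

X 1305590 m, Y -4213680 m, Z 4596180 m

WGS84: a = 6378137 m, e² = 0.006694380; N(φ) = a/√(1−e²sin²φ) = 6389350.417 m.
X = (N+h)·cosφ·cosλ = 1305592.842 m; Y = (N+h)·cosφ·sinλ = -4213679.391 m; Z = (N(1−e²)+h)·sinφ = 4596181.158 m.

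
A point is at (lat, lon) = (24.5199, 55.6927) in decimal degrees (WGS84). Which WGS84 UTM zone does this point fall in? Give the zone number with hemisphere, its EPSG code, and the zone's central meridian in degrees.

UTM zone = ⌊(λ + 180)/6⌋ + 1; 55.6927° ∈ [54°, 60°) → zone 40.
Hemisphere: N (φ ≥ 0).
Central meridian λ₀ = 6×40 − 183 = 57°.
EPSG code: 32640.

Zone 40N (EPSG:32640), central meridian 57°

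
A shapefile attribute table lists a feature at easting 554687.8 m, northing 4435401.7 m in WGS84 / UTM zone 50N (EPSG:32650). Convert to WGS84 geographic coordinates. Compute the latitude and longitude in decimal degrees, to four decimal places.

Zone 50N: λ₀ = 117°, k₀ = 0.9996, false easting 500000 m.
Meridian distance M = (N − FN)/k₀ = 4437176.6 m.
Inverse transverse Mercator on WGS84 gives φ = 40.06709988°, λ = 117.64130053°.

lat 40.0671°, lon 117.6413°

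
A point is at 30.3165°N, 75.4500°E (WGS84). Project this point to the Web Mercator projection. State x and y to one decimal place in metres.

x 8399055.6 m, y 3544298.2 m

Web Mercator is spherical with R = a = 6378137 m.
x = R·λ = 6378137 × 1.316850921 = 8399055.580 m.
y = R·ln tan(π/4 + φ/2) = 6378137 × 0.555694898 = 3544298.188 m.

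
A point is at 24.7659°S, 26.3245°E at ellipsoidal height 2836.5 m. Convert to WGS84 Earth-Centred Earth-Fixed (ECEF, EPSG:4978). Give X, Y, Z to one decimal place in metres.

X 5196282.0 m, Y 2570927.8 m, Z -2656738.4 m

WGS84: a = 6378137 m, e² = 0.006694380; N(φ) = a/√(1−e²sin²φ) = 6381886.748 m.
X = (N+h)·cosφ·cosλ = 5196281.953 m; Y = (N+h)·cosφ·sinλ = 2570927.790 m; Z = (N(1−e²)+h)·sinφ = -2656738.440 m.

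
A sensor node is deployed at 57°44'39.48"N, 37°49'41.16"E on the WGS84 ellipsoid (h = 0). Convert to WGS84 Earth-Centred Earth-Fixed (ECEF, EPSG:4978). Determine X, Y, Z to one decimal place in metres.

WGS84: a = 6378137 m, e² = 0.006694380; N(φ) = a/√(1−e²sin²φ) = 6393459.999 m.
X = (N+h)·cosφ·cosλ = 2695125.893 m; Y = (N+h)·cosφ·sinλ = 2092671.825 m; Z = (N(1−e²)+h)·sinφ = 5370592.478 m.

X 2695125.9 m, Y 2092671.8 m, Z 5370592.5 m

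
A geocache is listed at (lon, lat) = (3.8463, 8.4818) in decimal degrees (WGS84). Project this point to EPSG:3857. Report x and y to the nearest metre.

x 428168 m, y 947657 m

Web Mercator is spherical with R = a = 6378137 m.
x = R·λ = 6378137 × 0.067130599 = 428168.157 m.
y = R·ln tan(π/4 + φ/2) = 6378137 × 0.148579003 = 947657.239 m.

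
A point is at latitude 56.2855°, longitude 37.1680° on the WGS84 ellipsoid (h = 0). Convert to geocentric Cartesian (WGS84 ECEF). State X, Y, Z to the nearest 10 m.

X 2827640 m, Y 2143810 m, Z 5282150 m

WGS84: a = 6378137 m, e² = 0.006694380; N(φ) = a/√(1−e²sin²φ) = 6392960.073 m.
X = (N+h)·cosφ·cosλ = 2827639.707 m; Y = (N+h)·cosφ·sinλ = 2143807.283 m; Z = (N(1−e²)+h)·sinφ = 5282152.591 m.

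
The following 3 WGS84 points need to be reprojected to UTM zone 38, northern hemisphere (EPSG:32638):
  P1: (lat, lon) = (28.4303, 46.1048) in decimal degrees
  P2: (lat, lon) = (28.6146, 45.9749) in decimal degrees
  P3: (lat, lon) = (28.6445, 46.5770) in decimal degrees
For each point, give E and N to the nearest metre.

P1: E 608196 m, N 3145367 m; P2: E 595308 m, N 3165676 m; P3: E 654133 m, N 3169617 m

UTM zone 38N: λ₀ = 45°, k₀ = 0.9996.
P1 (28.4303°, 46.1048°) → (608195.856, 3145367.070) m.
P2 (28.6146°, 45.9749°) → (595307.782, 3165676.169) m.
P3 (28.6445°, 46.5770°) → (654132.893, 3169617.297) m.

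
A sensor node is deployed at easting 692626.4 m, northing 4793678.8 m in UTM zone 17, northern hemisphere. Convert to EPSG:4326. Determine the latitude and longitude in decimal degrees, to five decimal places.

lat 43.27130°, lon -78.62630°

Zone 17N: λ₀ = -81°, k₀ = 0.9996, false easting 500000 m.
Meridian distance M = (N − FN)/k₀ = 4795597.0 m.
Inverse transverse Mercator on WGS84 gives φ = 43.27130009°, λ = -78.62629971°.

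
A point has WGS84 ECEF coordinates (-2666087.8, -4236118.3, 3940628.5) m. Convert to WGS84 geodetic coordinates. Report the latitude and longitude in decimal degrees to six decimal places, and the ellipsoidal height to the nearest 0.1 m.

lat 38.400400°, lon -122.185100°, h 414.8 m

λ = atan2(Y, X) = -122.18509969°; p = √(X²+Y²) = 5005269.5 m.
Bowring's method on WGS84 (a = 6378137 m, b = 6356752.314 m) gives φ = 38.40040020°, h = 414.808 m.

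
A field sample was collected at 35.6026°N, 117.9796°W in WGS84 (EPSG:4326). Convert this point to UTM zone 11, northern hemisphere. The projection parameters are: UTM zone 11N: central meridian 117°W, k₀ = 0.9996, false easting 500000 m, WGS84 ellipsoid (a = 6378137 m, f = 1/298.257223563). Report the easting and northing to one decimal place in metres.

E 411268.8 m, N 3940314.1 m

Zone 11 central meridian λ₀ = 6×11 − 183 = -117°; Δλ = -0.9796°.
Transverse Mercator on WGS84 with k₀ = 0.9996 gives E = 411268.751 m, N = 3940314.056 m.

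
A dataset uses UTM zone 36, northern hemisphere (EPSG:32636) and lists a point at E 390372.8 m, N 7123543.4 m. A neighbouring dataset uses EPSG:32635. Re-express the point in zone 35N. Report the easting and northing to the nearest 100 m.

UTM 36N → geographic: φ = 64.22059973°, λ = 30.74050104°.
UTM 35N (λ₀ = 27°) forward: E = 681432.067 m, N = 7126932.082 m.

E 681400 m, N 7126900 m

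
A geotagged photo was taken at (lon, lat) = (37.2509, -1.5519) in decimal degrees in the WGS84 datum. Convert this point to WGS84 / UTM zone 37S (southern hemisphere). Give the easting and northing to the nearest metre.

Zone 37 central meridian λ₀ = 6×37 − 183 = 39°; Δλ = -1.7491°.
Transverse Mercator on WGS84 with k₀ = 0.9996 gives E = 305409.489 m, N = 9828387.541 m.

E 305409 m, N 9828388 m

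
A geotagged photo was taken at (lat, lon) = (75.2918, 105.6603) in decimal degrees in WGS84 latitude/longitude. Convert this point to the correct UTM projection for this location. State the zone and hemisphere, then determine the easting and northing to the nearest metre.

Zone 48N: E 518713 m, N 8356269 m

Longitude 105.6603° lies in the 6° band [102°, 108°), giving zone 48; latitude is north of the equator, so 48N.
Zone 48 central meridian λ₀ = 6×48 − 183 = 105°; Δλ = +0.6603°.
Transverse Mercator on WGS84 with k₀ = 0.9996 gives E = 518713.332 m, N = 8356268.743 m.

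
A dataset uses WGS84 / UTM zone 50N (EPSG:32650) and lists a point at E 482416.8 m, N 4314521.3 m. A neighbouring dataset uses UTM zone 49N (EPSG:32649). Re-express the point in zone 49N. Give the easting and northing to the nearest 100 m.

UTM 50N → geographic: φ = 38.97950023°, λ = 116.79700006°.
UTM 49N (λ₀ = 111°) forward: E = 1002296.997 m, N = 4330516.327 m.

E 1002300 m, N 4330500 m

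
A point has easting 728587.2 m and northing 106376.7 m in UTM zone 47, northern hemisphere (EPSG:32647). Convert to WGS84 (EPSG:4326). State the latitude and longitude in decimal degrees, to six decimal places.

Zone 47N: λ₀ = 99°, k₀ = 0.9996, false easting 500000 m.
Meridian distance M = (N − FN)/k₀ = 106419.3 m.
Inverse transverse Mercator on WGS84 gives φ = 0.96179999°, λ = 101.05410011°.

lat 0.961800°, lon 101.054100°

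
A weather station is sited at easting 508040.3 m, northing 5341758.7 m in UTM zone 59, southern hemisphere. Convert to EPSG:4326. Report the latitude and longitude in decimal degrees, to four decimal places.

Zone 59S: λ₀ = 171°, k₀ = 0.9996, false easting 500000 m, false northing 10000000 m.
Meridian distance M = (N − FN)/k₀ = -4660105.3 m.
Inverse transverse Mercator on WGS84 gives φ = -42.07620045°, λ = 171.09720046°.

lat -42.0762°, lon 171.0972°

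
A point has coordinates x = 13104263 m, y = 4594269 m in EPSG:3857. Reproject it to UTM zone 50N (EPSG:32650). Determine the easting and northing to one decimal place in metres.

E 562913.6 m, N 4217707.9 m

Web Mercator inverse (R = 6378137 m) → φ = 38.10499697°, λ = 117.71759740°.
UTM 50N forward: E = 562913.596 m, N = 4217707.890 m.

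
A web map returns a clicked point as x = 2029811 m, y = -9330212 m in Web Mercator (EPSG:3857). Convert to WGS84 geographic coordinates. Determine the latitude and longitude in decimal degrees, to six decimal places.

lat -63.922898°, lon 18.234102°

R = 6378137 m. λ = x/R = 18.23410245°.
φ = 2·arctan(exp(y/R)) − 90° = 2·arctan(0.23158) − 90° = -63.92289827°.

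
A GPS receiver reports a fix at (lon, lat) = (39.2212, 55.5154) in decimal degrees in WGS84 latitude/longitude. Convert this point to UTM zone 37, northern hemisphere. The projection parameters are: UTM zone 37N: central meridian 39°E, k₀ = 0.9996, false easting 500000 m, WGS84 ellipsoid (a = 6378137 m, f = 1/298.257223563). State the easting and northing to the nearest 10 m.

E 513970 m, N 6152170 m

Zone 37 central meridian λ₀ = 6×37 − 183 = 39°; Δλ = +0.2212°.
Transverse Mercator on WGS84 with k₀ = 0.9996 gives E = 513967.872 m, N = 6152169.283 m.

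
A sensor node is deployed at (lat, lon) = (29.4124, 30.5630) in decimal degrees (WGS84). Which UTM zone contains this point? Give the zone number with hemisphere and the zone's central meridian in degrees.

UTM zone = ⌊(λ + 180)/6⌋ + 1; 30.5630° ∈ [30°, 36°) → zone 36.
Hemisphere: N (φ ≥ 0).
Central meridian λ₀ = 6×36 − 183 = 33°.

Zone 36N, central meridian 33°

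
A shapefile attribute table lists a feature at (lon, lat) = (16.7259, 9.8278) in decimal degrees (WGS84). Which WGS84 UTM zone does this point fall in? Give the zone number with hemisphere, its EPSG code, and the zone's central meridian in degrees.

UTM zone = ⌊(λ + 180)/6⌋ + 1; 16.7259° ∈ [12°, 18°) → zone 33.
Hemisphere: N (φ ≥ 0).
Central meridian λ₀ = 6×33 − 183 = 15°.
EPSG code: 32633.

Zone 33N (EPSG:32633), central meridian 15°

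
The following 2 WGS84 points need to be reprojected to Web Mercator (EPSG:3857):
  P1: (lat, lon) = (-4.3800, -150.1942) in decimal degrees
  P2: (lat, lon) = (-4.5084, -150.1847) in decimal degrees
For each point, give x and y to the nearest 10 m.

P1: x -16719540 m, y -488050 m; P2: x -16718480 m, y -502390 m

Web Mercator: x = R·λ, y = R·ln tan(π/4+φ/2), R = 6378137 m.
P1 (-4.3800°, -150.1942°) → (-16719541.864, -488054.959) m.
P2 (-4.5084°, -150.1847°) → (-16718484.329, -502391.491) m.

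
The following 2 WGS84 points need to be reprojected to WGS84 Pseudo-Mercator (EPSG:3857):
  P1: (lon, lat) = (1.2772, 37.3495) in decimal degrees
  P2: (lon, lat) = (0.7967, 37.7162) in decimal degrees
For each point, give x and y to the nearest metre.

P1: x 142177 m, y 4487935 m; P2: x 88688 m, y 4539412 m

Web Mercator: x = R·λ, y = R·ln tan(π/4+φ/2), R = 6378137 m.
P1 (37.3495°, 1.2772°) → (142177.254, 4487935.192) m.
P2 (37.7162°, 0.7967°) → (88688.238, 4539411.603) m.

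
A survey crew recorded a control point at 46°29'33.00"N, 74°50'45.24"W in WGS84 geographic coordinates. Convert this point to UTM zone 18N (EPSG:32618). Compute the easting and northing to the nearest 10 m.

Zone 18 central meridian λ₀ = 6×18 − 183 = -75°; Δλ = +0.1541°.
Transverse Mercator on WGS84 with k₀ = 0.9996 gives E = 511826.009 m, N = 5148781.522 m.

E 511830 m, N 5148780 m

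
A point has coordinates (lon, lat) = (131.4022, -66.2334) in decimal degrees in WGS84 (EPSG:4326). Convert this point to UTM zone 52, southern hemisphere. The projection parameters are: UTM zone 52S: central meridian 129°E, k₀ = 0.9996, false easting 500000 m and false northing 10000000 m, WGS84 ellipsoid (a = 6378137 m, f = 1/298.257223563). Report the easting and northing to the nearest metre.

Zone 52 central meridian λ₀ = 6×52 − 183 = 129°; Δλ = +2.4022°.
Transverse Mercator on WGS84 with k₀ = 0.9996 gives E = 608008.897 m, N = 2652001.540 m.

E 608009 m, N 2652002 m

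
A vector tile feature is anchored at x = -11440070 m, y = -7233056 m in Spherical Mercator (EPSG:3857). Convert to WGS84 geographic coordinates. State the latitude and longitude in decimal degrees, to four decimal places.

lat -54.3308°, lon -102.7679°

R = 6378137 m. λ = x/R = -102.76789732°.
φ = 2·arctan(exp(y/R)) − 90° = 2·arctan(0.32173) − 90° = -54.33079760°.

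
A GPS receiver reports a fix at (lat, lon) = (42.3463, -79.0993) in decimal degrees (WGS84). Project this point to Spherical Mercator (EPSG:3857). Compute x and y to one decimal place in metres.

Web Mercator is spherical with R = a = 6378137 m.
x = R·λ = 6378137 × -1.380543221 = -8805293.798 m.
y = R·ln tan(π/4 + φ/2) = 6378137 × 0.817322596 = 5212995.489 m.

x -8805293.8 m, y 5212995.5 m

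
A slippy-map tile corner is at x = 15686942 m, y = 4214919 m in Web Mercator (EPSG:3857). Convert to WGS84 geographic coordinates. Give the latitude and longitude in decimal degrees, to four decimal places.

lat 35.3747°, lon 140.9182°

R = 6378137 m. λ = x/R = 140.91819760°.
φ = 2·arctan(exp(y/R)) − 90° = 2·arctan(1.93642) − 90° = 35.37470230°.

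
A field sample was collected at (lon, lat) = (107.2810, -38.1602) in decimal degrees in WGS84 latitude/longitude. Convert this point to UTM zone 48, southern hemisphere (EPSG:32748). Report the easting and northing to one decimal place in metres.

E 699841.9 m, N 5773951.7 m

Zone 48 central meridian λ₀ = 6×48 − 183 = 105°; Δλ = +2.2810°.
Transverse Mercator on WGS84 with k₀ = 0.9996 gives E = 699841.875 m, N = 5773951.658 m.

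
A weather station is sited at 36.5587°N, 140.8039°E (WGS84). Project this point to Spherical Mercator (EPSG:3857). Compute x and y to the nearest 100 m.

Web Mercator is spherical with R = a = 6378137 m.
x = R·λ = 6378137 × 2.457491655 = 15674218.450 m.
y = R·ln tan(π/4 + φ/2) = 6378137 × 0.686371659 = 4377772.473 m.

x 15674200 m, y 4377800 m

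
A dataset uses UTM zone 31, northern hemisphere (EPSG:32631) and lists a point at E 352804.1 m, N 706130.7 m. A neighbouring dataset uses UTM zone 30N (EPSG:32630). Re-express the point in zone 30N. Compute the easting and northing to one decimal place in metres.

UTM 31N → geographic: φ = 6.38660025°, λ = 1.66909957°.
UTM 30N (λ₀ = -3°) forward: E = 1016912.910 m, N = 708287.287 m.

E 1016912.9 m, N 708287.3 m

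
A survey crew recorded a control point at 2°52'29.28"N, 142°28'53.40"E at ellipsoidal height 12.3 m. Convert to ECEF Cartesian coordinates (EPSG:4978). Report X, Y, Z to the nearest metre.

X -5052548 m, Y 3879549 m, Z 317749 m

WGS84: a = 6378137 m, e² = 0.006694380; N(φ) = a/√(1−e²sin²φ) = 6378190.701 m.
X = (N+h)·cosφ·cosλ = -5052548.109 m; Y = (N+h)·cosφ·sinλ = 3879549.112 m; Z = (N(1−e²)+h)·sinφ = 317748.860 m.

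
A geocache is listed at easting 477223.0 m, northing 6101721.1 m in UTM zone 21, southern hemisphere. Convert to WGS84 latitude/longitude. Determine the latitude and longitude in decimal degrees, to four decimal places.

Zone 21S: λ₀ = -57°, k₀ = 0.9996, false easting 500000 m, false northing 10000000 m.
Meridian distance M = (N − FN)/k₀ = -3899838.8 m.
Inverse transverse Mercator on WGS84 gives φ = -35.22729963°, λ = -57.25030029°.

lat -35.2273°, lon -57.2503°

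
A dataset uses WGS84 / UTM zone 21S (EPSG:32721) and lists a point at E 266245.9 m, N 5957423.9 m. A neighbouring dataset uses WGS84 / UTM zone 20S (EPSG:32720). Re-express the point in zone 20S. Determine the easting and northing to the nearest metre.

UTM 21S → geographic: φ = -36.49999973°, λ = -59.60989969°.
UTM 20S (λ₀ = -63°) forward: E = 803653.561 m, N = 5955244.839 m.

E 803654 m, N 5955245 m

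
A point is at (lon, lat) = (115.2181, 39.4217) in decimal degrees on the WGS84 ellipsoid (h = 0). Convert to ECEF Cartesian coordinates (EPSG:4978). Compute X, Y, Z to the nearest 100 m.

WGS84: a = 6378137 m, e² = 0.006694380; N(φ) = a/√(1−e²sin²φ) = 6386763.481 m.
X = (N+h)·cosφ·cosλ = -2102090.580 m; Y = (N+h)·cosφ·sinλ = 4463509.318 m; Z = (N(1−e²)+h)·sinφ = 4028591.855 m.

X -2102100 m, Y 4463500 m, Z 4028600 m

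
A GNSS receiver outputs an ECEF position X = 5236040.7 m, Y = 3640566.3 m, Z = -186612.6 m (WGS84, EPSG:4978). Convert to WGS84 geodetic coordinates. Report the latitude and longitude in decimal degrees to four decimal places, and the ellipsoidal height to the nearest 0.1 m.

lat -1.6874°, lon 34.8105°, h 1902.5 m

λ = atan2(Y, X) = 34.81049973°; p = √(X²+Y²) = 6377291.4 m.
Bowring's method on WGS84 (a = 6378137 m, b = 6356752.314 m) gives φ = -1.68739977°, h = 1902.505 m.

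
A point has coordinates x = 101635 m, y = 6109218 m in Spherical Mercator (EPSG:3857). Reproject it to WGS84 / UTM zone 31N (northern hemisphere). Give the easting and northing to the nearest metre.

E 344366 m, N 5319986 m

Web Mercator inverse (R = 6378137 m) → φ = 48.01420280°, λ = 0.91300274°.
UTM 31N forward: E = 344365.699 m, N = 5319986.157 m.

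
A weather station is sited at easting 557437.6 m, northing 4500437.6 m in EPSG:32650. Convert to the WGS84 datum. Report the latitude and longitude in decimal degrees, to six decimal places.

Zone 50N: λ₀ = 117°, k₀ = 0.9996, false easting 500000 m.
Meridian distance M = (N − FN)/k₀ = 4502238.5 m.
Inverse transverse Mercator on WGS84 gives φ = 40.65280008°, λ = 117.67940038°.

lat 40.652800°, lon 117.679400°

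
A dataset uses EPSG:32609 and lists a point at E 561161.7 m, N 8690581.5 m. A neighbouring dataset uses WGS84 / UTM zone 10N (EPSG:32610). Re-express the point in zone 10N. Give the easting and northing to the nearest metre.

E 425118 m, N 8691286 m

UTM 9N → geographic: φ = 78.27600021°, λ = -126.30280171°.
UTM 10N (λ₀ = -123°) forward: E = 425118.309 m, N = 8691285.534 m.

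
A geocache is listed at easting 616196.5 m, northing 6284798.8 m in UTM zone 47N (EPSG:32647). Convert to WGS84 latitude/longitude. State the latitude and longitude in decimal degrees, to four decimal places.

lat 56.6928°, lon 100.8973°

Zone 47N: λ₀ = 99°, k₀ = 0.9996, false easting 500000 m.
Meridian distance M = (N − FN)/k₀ = 6287313.7 m.
Inverse transverse Mercator on WGS84 gives φ = 56.69280011°, λ = 100.89729947°.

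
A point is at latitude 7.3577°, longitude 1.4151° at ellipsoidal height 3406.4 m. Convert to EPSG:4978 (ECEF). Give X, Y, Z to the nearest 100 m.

X 6327400 m, Y 156300 m, Z 811800 m

WGS84: a = 6378137 m, e² = 0.006694380; N(φ) = a/√(1−e²sin²φ) = 6378487.155 m.
X = (N+h)·cosφ·cosλ = 6327414.558 m; Y = (N+h)·cosφ·sinλ = 156307.244 m; Z = (N(1−e²)+h)·sinφ = 811818.907 m.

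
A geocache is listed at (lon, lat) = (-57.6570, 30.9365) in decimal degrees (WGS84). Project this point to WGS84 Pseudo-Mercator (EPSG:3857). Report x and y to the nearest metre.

x -6418348 m, y 3624505 m

Web Mercator is spherical with R = a = 6378137 m.
x = R·λ = 6378137 × -1.006304487 = -6418347.881 m.
y = R·ln tan(π/4 + φ/2) = 6378137 × 0.568270202 = 3624505.203 m.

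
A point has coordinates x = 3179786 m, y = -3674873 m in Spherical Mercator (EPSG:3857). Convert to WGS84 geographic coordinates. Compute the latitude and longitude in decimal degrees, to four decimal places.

R = 6378137 m. λ = x/R = 28.56450364°.
φ = 2·arctan(exp(y/R)) − 90° = 2·arctan(0.56205) − 90° = -31.32380368°.

lat -31.3238°, lon 28.5645°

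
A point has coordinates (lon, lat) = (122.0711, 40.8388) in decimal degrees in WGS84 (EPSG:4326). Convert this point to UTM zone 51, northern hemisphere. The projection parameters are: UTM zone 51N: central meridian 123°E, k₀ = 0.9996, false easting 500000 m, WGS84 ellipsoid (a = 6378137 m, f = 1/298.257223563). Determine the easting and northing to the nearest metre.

Zone 51 central meridian λ₀ = 6×51 − 183 = 123°; Δλ = -0.9289°.
Transverse Mercator on WGS84 with k₀ = 0.9996 gives E = 421687.562 m, N = 4521277.730 m.

E 421688 m, N 4521278 m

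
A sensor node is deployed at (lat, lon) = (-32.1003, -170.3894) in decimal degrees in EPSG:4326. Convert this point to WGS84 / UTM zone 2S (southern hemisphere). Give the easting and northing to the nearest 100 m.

Zone 2 central meridian λ₀ = 6×2 − 183 = -171°; Δλ = +0.6106°.
Transverse Mercator on WGS84 with k₀ = 0.9996 gives E = 557612.039 m, N = 6448283.584 m.

E 557600 m, N 6448300 m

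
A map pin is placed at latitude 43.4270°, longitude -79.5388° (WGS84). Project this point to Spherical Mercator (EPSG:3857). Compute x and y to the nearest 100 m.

x -8854200 m, y 5377200 m

Web Mercator is spherical with R = a = 6378137 m.
x = R·λ = 6378137 × -1.388213943 = -8854218.714 m.
y = R·ln tan(π/4 + φ/2) = 6378137 × 0.843066416 = 5377193.101 m.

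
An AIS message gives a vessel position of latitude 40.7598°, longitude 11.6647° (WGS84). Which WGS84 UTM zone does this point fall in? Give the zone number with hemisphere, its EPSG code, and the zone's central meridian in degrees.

UTM zone = ⌊(λ + 180)/6⌋ + 1; 11.6647° ∈ [6°, 12°) → zone 32.
Hemisphere: N (φ ≥ 0).
Central meridian λ₀ = 6×32 − 183 = 9°.
EPSG code: 32632.

Zone 32N (EPSG:32632), central meridian 9°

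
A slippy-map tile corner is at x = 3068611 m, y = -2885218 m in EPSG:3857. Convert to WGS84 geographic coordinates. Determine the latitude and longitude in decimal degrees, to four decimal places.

R = 6378137 m. λ = x/R = 27.56580162°.
φ = 2·arctan(exp(y/R)) − 90° = 2·arctan(0.63612) − 90° = -25.07710328°.

lat -25.0771°, lon 27.5658°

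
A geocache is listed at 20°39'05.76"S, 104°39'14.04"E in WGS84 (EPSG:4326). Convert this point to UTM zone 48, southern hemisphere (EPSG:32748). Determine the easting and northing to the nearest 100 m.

Zone 48 central meridian λ₀ = 6×48 − 183 = 105°; Δλ = -0.3461°.
Transverse Mercator on WGS84 with k₀ = 0.9996 gives E = 463947.266 m, N = 7716371.556 m.

E 463900 m, N 7716400 m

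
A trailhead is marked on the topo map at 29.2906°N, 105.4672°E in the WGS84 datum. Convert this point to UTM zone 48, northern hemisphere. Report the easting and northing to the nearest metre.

E 545378 m, N 3240273 m

Zone 48 central meridian λ₀ = 6×48 − 183 = 105°; Δλ = +0.4672°.
Transverse Mercator on WGS84 with k₀ = 0.9996 gives E = 545377.650 m, N = 3240272.819 m.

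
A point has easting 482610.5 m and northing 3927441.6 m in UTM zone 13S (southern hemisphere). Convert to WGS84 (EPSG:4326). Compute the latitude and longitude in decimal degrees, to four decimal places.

lat -54.7999°, lon -105.2705°

Zone 13S: λ₀ = -105°, k₀ = 0.9996, false easting 500000 m, false northing 10000000 m.
Meridian distance M = (N − FN)/k₀ = -6074988.4 m.
Inverse transverse Mercator on WGS84 gives φ = -54.79989996°, λ = -105.27050043°.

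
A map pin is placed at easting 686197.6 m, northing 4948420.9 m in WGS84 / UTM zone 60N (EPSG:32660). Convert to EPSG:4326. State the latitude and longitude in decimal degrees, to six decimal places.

Zone 60N: λ₀ = 177°, k₀ = 0.9996, false easting 500000 m.
Meridian distance M = (N − FN)/k₀ = 4950401.1 m.
Inverse transverse Mercator on WGS84 gives φ = 44.66500031°, λ = 179.34879994°.

lat 44.665000°, lon 179.348800°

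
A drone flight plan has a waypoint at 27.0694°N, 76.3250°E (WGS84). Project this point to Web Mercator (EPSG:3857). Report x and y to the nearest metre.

x 8496460 m, y 3132145 m

Web Mercator is spherical with R = a = 6378137 m.
x = R·λ = 6378137 × 1.332122552 = 8496460.135 m.
y = R·ln tan(π/4 + φ/2) = 6378137 × 0.491075222 = 3132145.041 m.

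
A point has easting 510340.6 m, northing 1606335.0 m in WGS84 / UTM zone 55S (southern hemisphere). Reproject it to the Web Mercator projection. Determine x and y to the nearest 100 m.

x 16405500 m, y -13207900 m

Unproject from UTM 55S (λ₀ = 147°) → φ = -75.62759977°, λ = 147.37319864°.
Web Mercator (R = 6378137 m): x = 16405509.429 m, y = -13207855.448 m.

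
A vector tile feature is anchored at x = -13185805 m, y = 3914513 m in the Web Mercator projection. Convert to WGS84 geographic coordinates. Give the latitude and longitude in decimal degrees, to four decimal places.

lat 33.1446°, lon -118.4501°

R = 6378137 m. λ = x/R = -118.45010165°.
φ = 2·arctan(exp(y/R)) − 90° = 2·arctan(1.84733) − 90° = 33.14460029°.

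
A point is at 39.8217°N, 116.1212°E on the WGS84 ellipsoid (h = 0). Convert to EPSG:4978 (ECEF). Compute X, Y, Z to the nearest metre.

X -2159712 m, Y 4404394 m, Z 4062800 m

WGS84: a = 6378137 m, e² = 0.006694380; N(φ) = a/√(1−e²sin²φ) = 6386910.504 m.
X = (N+h)·cosφ·cosλ = -2159711.538 m; Y = (N+h)·cosφ·sinλ = 4404394.061 m; Z = (N(1−e²)+h)·sinφ = 4062800.285 m.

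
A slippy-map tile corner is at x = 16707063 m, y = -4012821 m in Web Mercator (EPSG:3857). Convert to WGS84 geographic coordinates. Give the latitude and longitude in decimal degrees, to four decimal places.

R = 6378137 m. λ = x/R = 150.08210046°.
φ = 2·arctan(exp(y/R)) − 90° = 2·arctan(0.53304) − 90° = -33.88090003°.

lat -33.8809°, lon 150.0821°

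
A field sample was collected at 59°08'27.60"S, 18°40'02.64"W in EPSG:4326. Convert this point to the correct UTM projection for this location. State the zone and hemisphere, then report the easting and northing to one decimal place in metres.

Longitude -18.6674° lies in the 6° band [-24°, -18°), giving zone 27; latitude is south of the equator, so 27S.
Zone 27 central meridian λ₀ = 6×27 − 183 = -21°; Δλ = +2.3326°.
Transverse Mercator on WGS84 with k₀ = 0.9996 gives E = 633447.495 m, N = 3441915.019 m.

Zone 27S: E 633447.5 m, N 3441915.0 m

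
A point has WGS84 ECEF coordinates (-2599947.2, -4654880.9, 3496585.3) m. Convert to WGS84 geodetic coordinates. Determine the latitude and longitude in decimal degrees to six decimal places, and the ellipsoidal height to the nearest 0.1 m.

λ = atan2(Y, X) = -119.18519937°; p = √(X²+Y²) = 5331757.8 m.
Bowring's method on WGS84 (a = 6378137 m, b = 6356752.314 m) gives φ = 33.43359983°, h = 4346.197 m.

lat 33.433600°, lon -119.185199°, h 4346.2 m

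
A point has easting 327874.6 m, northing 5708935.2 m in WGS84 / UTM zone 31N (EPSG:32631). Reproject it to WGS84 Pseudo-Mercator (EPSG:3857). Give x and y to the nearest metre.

x 57864 m, y 6711167 m

Unproject from UTM 31N (λ₀ = 3°) → φ = 51.50530007°, λ = 0.51980065°.
Web Mercator (R = 6378137 m): x = 57863.944 m, y = 6711166.908 m.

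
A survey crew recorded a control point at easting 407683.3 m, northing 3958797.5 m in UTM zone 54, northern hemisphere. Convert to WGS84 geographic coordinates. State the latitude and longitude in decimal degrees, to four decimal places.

lat 35.7689°, lon 139.9787°

Zone 54N: λ₀ = 141°, k₀ = 0.9996, false easting 500000 m.
Meridian distance M = (N − FN)/k₀ = 3960381.7 m.
Inverse transverse Mercator on WGS84 gives φ = 35.76889968°, λ = 139.97870011°.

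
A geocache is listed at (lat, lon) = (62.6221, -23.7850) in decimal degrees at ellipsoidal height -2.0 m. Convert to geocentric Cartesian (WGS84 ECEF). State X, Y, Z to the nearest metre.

WGS84: a = 6378137 m, e² = 0.006694380; N(φ) = a/√(1−e²sin²φ) = 6395038.167 m.
X = (N+h)·cosφ·cosλ = 2691027.734 m; Y = (N+h)·cosφ·sinλ = -1186043.191 m; Z = (N(1−e²)+h)·sinφ = 5640730.543 m.

X 2691028 m, Y -1186043 m, Z 5640731 m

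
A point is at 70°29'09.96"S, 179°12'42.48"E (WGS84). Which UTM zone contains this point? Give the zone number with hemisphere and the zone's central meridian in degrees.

UTM zone = ⌊(λ + 180)/6⌋ + 1; 179.2118° ∈ [174°, 180°) → zone 60.
Hemisphere: S (φ < 0).
Central meridian λ₀ = 6×60 − 183 = 177°.

Zone 60S, central meridian 177°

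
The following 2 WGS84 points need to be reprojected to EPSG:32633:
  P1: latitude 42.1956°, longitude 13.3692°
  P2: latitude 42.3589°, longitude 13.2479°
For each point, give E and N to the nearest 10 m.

UTM zone 33N: λ₀ = 15°, k₀ = 0.9996.
P1 (42.1956°, 13.3692°) → (365353.614, 4672781.071) m.
P2 (42.3589°, 13.2479°) → (355711.363, 4691112.430) m.

P1: E 365350 m, N 4672780 m; P2: E 355710 m, N 4691110 m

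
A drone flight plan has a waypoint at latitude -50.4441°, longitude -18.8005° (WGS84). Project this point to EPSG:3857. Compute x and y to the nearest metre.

Web Mercator is spherical with R = a = 6378137 m.
x = R·λ = 6378137 × -0.328130626 = -2092862.087 m.
y = R·ln tan(π/4 + φ/2) = 6378137 × -1.022797776 = -6523544.341 m.

x -2092862 m, y -6523544 m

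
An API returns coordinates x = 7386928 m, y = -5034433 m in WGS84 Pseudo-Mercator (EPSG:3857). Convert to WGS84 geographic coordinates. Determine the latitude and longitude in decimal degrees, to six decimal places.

R = 6378137 m. λ = x/R = 66.35790325°.
φ = 2·arctan(exp(y/R)) − 90° = 2·arctan(0.45415) − 90° = -41.14960180°.

lat -41.149602°, lon 66.357903°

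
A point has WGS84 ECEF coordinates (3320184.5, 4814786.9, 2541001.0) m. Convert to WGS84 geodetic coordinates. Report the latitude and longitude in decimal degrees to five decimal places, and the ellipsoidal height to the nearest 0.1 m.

λ = atan2(Y, X) = 55.41059998°; p = √(X²+Y²) = 5848572.3 m.
Bowring's method on WGS84 (a = 6378137 m, b = 6356752.314 m) gives φ = 23.62419985°, h = 1987.236 m.

lat 23.62420°, lon 55.41060°, h 1987.2 m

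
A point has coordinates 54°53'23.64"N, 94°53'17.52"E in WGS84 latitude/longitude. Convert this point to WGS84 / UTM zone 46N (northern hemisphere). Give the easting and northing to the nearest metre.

Zone 46 central meridian λ₀ = 6×46 − 183 = 93°; Δλ = +1.8882°.
Transverse Mercator on WGS84 with k₀ = 0.9996 gives E = 621108.492 m, N = 6084172.445 m.

E 621108 m, N 6084172 m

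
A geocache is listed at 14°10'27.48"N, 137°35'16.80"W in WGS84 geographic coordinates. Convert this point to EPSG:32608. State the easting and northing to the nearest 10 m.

E 220650 m, N 1568550 m

Zone 8 central meridian λ₀ = 6×8 − 183 = -135°; Δλ = -2.5880°.
Transverse Mercator on WGS84 with k₀ = 0.9996 gives E = 220647.623 m, N = 1568548.841 m.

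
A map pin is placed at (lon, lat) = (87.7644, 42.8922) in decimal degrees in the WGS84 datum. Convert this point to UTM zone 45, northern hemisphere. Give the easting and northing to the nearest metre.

Zone 45 central meridian λ₀ = 6×45 − 183 = 87°; Δλ = +0.7644°.
Transverse Mercator on WGS84 with k₀ = 0.9996 gives E = 562413.934 m, N = 4749127.282 m.

E 562414 m, N 4749127 m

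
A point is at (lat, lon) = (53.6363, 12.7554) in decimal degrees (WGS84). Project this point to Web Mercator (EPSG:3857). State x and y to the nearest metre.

Web Mercator is spherical with R = a = 6378137 m.
x = R·λ = 6378137 × 0.222623727 = 1419924.633 m.
y = R·ln tan(π/4 + φ/2) = 6378137 × 1.113424590 = 7101574.571 m.

x 1419925 m, y 7101575 m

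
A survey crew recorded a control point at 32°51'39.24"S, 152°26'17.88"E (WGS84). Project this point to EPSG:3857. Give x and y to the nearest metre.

x 16969354 m, y -3876855 m

Web Mercator is spherical with R = a = 6378137 m.
x = R·λ = 6378137 × 2.660550241 = 16969353.933 m.
y = R·ln tan(π/4 + φ/2) = 6378137 × -0.607835060 = -3876855.286 m.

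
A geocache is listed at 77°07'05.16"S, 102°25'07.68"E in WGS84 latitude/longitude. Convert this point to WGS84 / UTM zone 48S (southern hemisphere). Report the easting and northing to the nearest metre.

Zone 48 central meridian λ₀ = 6×48 − 183 = 105°; Δλ = -2.5812°.
Transverse Mercator on WGS84 with k₀ = 0.9996 gives E = 435780.805 m, N = 1438637.330 m.

E 435781 m, N 1438637 m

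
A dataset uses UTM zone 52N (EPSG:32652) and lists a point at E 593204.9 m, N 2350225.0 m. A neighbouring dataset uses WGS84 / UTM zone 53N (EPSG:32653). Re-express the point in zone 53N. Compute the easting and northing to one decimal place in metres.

UTM 52N → geographic: φ = 21.25130041°, λ = 129.89829973°.
UTM 53N (λ₀ = 135°) forward: E = -29840.806 m, N = 2358525.871 m.

E -29840.8 m, N 2358525.9 m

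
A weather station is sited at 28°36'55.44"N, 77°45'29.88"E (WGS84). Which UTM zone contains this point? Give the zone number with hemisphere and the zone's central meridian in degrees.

UTM zone = ⌊(λ + 180)/6⌋ + 1; 77.7583° ∈ [72°, 78°) → zone 43.
Hemisphere: N (φ ≥ 0).
Central meridian λ₀ = 6×43 − 183 = 75°.

Zone 43N, central meridian 75°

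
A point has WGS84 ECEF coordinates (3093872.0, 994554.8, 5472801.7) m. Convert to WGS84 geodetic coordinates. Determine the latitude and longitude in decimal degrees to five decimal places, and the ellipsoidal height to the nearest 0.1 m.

lat 59.46640°, lon 17.82050°, h 2655.7 m

λ = atan2(Y, X) = 17.82049930°; p = √(X²+Y²) = 3249797.4 m.
Bowring's method on WGS84 (a = 6378137 m, b = 6356752.314 m) gives φ = 59.46640002°, h = 2655.710 m.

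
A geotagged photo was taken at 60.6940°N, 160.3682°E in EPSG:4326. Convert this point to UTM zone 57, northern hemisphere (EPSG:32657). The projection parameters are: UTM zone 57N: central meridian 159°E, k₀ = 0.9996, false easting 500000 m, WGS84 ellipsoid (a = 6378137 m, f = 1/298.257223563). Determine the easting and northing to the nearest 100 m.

Zone 57 central meridian λ₀ = 6×57 − 183 = 159°; Δλ = +1.3682°.
Transverse Mercator on WGS84 with k₀ = 0.9996 gives E = 574707.327 m, N = 6729482.348 m.

E 574700 m, N 6729500 m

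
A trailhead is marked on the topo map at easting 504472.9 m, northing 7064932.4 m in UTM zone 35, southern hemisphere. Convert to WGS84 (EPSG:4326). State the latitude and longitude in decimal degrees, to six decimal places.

Zone 35S: λ₀ = 27°, k₀ = 0.9996, false easting 500000 m, false northing 10000000 m.
Meridian distance M = (N − FN)/k₀ = -2936242.1 m.
Inverse transverse Mercator on WGS84 gives φ = -26.53620006°, λ = 27.04490008°.

lat -26.536200°, lon 27.044900°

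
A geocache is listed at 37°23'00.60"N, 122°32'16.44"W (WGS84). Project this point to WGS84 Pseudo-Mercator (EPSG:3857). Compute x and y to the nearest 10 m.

Web Mercator is spherical with R = a = 6378137 m.
x = R·λ = 6378137 × -2.138689813 = -13640856.631 m.
y = R·ln tan(π/4 + φ/2) = 6378137 × 0.704390233 = 4492697.406 m.

x -13640860 m, y 4492700 m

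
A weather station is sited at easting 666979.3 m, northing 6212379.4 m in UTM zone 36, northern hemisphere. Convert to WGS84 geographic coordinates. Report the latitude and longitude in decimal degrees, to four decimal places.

lat 56.0275°, lon 35.6796°

Zone 36N: λ₀ = 33°, k₀ = 0.9996, false easting 500000 m.
Meridian distance M = (N − FN)/k₀ = 6214865.3 m.
Inverse transverse Mercator on WGS84 gives φ = 56.02750031°, λ = 35.67960055°.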